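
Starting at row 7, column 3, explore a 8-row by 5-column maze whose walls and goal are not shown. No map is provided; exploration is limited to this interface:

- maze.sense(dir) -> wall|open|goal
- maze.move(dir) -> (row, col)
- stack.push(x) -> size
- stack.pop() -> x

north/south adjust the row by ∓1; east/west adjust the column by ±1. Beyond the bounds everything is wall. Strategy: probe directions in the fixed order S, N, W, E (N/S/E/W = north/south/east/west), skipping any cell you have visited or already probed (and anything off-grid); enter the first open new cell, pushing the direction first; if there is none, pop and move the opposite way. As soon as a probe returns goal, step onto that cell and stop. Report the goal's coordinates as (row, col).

Step: maze.sense[dir='north']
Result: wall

Step: maze.sense[dir='west']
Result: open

Step: stack.push[x='west']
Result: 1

Step: maze.move[dir='west']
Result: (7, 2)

Step: maze.sense[dir='north']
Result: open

Step: stack.push[x='north']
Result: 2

Step: maze.move[dir='north']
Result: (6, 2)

Step: maze.sense[dir='north']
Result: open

Step: stack.push[x='north']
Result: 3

Step: maze.move[dir='north']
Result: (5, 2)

Step: maze.sense[dir='north']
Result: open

Step: stack.push[x='north']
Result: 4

Step: maze.move[dir='north']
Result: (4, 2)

Step: maze.sense[dir='north']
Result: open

Step: stack.push[x='north']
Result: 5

Step: maze.move[dir='north']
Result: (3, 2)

Step: maze.sense[dir='north']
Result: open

Step: stack.push[x='north']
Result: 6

Step: maze.move[dir='north']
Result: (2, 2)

Step: maze.sense[dir='north']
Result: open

Step: stack.push[x='north']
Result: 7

Step: maze.move[dir='north']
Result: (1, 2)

Step: maze.sense[dir='north']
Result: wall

Step: maze.sense[dir='west']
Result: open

Step: stack.push[x='west']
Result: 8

Step: maze.move[dir='west']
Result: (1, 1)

Step: maze.sense[dir='south']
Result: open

Step: stack.push[x='south']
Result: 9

Step: maze.move[dir='south']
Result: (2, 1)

Step: maze.sense[dir='south']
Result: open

Step: stack.push[x='south']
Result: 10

Step: maze.move[dir='south']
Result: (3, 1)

Step: maze.sense[dir='south']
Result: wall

Step: maze.sense[dir='west']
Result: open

Step: stack.push[x='west']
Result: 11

Step: maze.move[dir='west']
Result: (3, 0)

Step: maze.sense[dir='south']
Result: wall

Step: maze.sense[dir='north']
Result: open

Step: stack.push[x='north']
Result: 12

Step: maze.move[dir='north']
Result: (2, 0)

Step: maze.sense[dir='north']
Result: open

Step: stack.push[x='north']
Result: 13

Step: maze.move[dir='north']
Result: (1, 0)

Step: maze.sense[dir='north']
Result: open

Step: stack.push[x='north']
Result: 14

Step: maze.move[dir='north']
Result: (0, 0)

Step: maze.sense[dir='east']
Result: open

Step: stack.push[x='east']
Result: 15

Step: maze.move[dir='east']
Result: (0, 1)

Step: stack.pop[]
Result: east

Step: maze.move[dir='west']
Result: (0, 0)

Step: stack.pop[]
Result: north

Step: maze.move[dir='south']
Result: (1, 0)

Step: stack.pop[]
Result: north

Step: maze.move[dir='south']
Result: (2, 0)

Step: stack.pop[]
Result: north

Step: maze.move[dir='south']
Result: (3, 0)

Step: stack.pop[]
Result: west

Step: maze.move[dir='east']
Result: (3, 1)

Step: stack.pop[]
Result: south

Step: maze.move[dir='north']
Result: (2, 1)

Step: stack.pop[]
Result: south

Step: maze.move[dir='north']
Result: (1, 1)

Step: stack.pop[]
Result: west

Step: maze.move[dir='east']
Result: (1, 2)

Step: maze.sense[dir='east']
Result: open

Step: stack.push[x='east']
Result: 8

Step: maze.move[dir='east']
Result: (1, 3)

Step: maze.sense[dir='south']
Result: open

Step: stack.push[x='south']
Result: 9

Step: maze.move[dir='south']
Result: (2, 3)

Step: maze.sense[dir='south']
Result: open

Step: stack.push[x='south']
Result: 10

Step: maze.move[dir='south']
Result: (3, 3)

Step: maze.sense[dir='south']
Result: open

Step: stack.push[x='south']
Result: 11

Step: maze.move[dir='south']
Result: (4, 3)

Step: maze.sense[dir='south']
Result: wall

Step: maze.sense[dir='east']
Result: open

Step: stack.push[x='east']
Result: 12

Step: maze.move[dir='east']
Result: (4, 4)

Step: maze.sense[dir='south']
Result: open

Step: stack.push[x='south']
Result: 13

Step: maze.move[dir='south']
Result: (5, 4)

Step: maze.sense[dir='south']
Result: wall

Step: stack.pop[]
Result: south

Step: maze.move[dir='north']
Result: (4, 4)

Step: maze.sense[dir='north']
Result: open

Step: stack.push[x='north']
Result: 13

Step: maze.move[dir='north']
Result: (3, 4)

Step: maze.sense[dir='north']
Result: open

Step: stack.push[x='north']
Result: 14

Step: maze.move[dir='north']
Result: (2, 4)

Step: maze.sense[dir='north']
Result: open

Step: stack.push[x='north']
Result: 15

Step: maze.move[dir='north']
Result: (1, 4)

Step: maze.sense[dir='north']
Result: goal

Step: maze.move[dir='north']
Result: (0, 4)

Answer: (0, 4)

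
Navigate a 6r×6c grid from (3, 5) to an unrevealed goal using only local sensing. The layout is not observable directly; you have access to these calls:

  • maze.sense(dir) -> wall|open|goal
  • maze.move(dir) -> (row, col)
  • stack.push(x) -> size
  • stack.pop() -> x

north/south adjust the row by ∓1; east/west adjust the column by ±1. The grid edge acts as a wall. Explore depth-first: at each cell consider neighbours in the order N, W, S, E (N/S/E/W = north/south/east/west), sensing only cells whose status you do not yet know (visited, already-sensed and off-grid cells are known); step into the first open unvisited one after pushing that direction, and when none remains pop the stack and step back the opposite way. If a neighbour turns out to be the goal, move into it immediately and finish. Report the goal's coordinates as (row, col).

> sense dir→north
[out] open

> push x→north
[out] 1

> move dir→north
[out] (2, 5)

> sense dir→north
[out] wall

> sense dir→west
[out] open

> push x→west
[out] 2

> move dir→west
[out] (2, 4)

> sense dir→north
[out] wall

> sense dir→west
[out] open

> push x→west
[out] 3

> move dir→west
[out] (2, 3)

> sense dir→north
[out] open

> push x→north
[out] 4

> move dir→north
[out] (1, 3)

> sense dir→north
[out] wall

> sense dir→west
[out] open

> push x→west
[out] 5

> move dir→west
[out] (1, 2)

> sense dir→north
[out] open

> push x→north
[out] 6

> move dir→north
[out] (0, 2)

> sense dir→west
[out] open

> push x→west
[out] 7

> move dir→west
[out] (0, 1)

> sense dir→west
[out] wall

> sense dir→south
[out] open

> push x→south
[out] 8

> move dir→south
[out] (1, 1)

> sense dir→west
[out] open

> push x→west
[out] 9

> move dir→west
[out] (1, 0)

> sense dir→south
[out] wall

> pop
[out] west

> move dir→east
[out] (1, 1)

> sense dir→south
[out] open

> push x→south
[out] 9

> move dir→south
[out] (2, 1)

> sense dir→south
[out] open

> push x→south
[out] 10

> move dir→south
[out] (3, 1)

> sense dir→west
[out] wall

> sense dir→south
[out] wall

> sense dir→east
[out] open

> push x→east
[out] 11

> move dir→east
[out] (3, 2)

> sense dir→north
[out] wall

> sense dir→south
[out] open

> push x→south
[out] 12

> move dir→south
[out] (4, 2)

> sense dir→south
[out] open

> push x→south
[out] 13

> move dir→south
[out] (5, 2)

> sense dir→west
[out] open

> push x→west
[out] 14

> move dir→west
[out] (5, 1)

> sense dir→west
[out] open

> push x→west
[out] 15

> move dir→west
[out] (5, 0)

> sense dir→north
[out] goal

> move dir→north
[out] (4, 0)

Answer: (4, 0)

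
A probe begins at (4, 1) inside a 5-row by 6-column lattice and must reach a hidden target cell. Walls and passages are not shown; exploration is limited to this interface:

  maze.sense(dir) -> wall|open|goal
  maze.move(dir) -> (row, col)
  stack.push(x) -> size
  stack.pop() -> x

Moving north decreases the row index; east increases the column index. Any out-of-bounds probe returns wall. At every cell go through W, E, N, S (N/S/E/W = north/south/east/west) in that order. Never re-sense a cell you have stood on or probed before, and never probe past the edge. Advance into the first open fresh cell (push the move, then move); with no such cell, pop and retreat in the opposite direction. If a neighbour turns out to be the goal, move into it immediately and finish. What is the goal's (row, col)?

// 1. maze.sense(dir=west) == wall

// 2. maze.sense(dir=east) == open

// 3. stack.push(x=east) == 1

// 4. maze.move(dir=east) == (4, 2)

// 5. maze.sense(dir=east) == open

// 6. stack.push(x=east) == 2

// 7. maze.move(dir=east) == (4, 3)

// 8. maze.sense(dir=east) == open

// 9. stack.push(x=east) == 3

// 10. maze.move(dir=east) == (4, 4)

// 11. maze.sense(dir=east) == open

// 12. stack.push(x=east) == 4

// 13. maze.move(dir=east) == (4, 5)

// 14. maze.sense(dir=north) == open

// 15. stack.push(x=north) == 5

// 16. maze.move(dir=north) == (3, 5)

// 17. maze.sense(dir=west) == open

// 18. stack.push(x=west) == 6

// 19. maze.move(dir=west) == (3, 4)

// 20. maze.sense(dir=west) == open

// 21. stack.push(x=west) == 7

// 22. maze.move(dir=west) == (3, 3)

// 23. maze.sense(dir=west) == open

// 24. stack.push(x=west) == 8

// 25. maze.move(dir=west) == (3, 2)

// 26. maze.sense(dir=west) == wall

// 27. maze.sense(dir=north) == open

// 28. stack.push(x=north) == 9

// 29. maze.move(dir=north) == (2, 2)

// 30. maze.sense(dir=west) == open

// 31. stack.push(x=west) == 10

// 32. maze.move(dir=west) == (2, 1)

// 33. maze.sense(dir=west) == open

// 34. stack.push(x=west) == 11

// 35. maze.move(dir=west) == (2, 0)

// 36. maze.sense(dir=north) == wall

// 37. maze.sense(dir=south) == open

// 38. stack.push(x=south) == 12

// 39. maze.move(dir=south) == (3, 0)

// 40. stack.pop() == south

// 41. maze.move(dir=north) == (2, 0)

// 42. stack.pop() == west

// 43. maze.move(dir=east) == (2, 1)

// 44. maze.sense(dir=north) == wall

// 45. stack.pop() == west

// 46. maze.move(dir=east) == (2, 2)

// 47. maze.sense(dir=east) == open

// 48. stack.push(x=east) == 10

// 49. maze.move(dir=east) == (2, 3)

// 50. maze.sense(dir=east) == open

// 51. stack.push(x=east) == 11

// 52. maze.move(dir=east) == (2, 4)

// 53. maze.sense(dir=east) == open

// 54. stack.push(x=east) == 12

// 55. maze.move(dir=east) == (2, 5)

// 56. maze.sense(dir=north) == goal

// 57. maze.move(dir=north) == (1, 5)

Answer: (1, 5)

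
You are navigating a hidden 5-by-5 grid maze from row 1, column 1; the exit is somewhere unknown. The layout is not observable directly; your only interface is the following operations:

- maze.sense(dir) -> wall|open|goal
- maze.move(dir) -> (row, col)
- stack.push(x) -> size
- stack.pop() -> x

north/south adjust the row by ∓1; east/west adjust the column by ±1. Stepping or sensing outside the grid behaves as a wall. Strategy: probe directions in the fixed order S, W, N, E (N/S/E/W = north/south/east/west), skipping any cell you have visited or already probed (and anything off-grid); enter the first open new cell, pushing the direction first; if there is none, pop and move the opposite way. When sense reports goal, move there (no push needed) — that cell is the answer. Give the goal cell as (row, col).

! sense(dir=south) ~> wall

! sense(dir=west) ~> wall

! sense(dir=north) ~> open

! push(x=north) ~> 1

! move(dir=north) ~> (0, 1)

! sense(dir=west) ~> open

! push(x=west) ~> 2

! move(dir=west) ~> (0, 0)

! pop() ~> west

! move(dir=east) ~> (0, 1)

! sense(dir=east) ~> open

! push(x=east) ~> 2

! move(dir=east) ~> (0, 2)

! sense(dir=south) ~> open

! push(x=south) ~> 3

! move(dir=south) ~> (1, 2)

! sense(dir=south) ~> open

! push(x=south) ~> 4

! move(dir=south) ~> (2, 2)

! sense(dir=south) ~> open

! push(x=south) ~> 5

! move(dir=south) ~> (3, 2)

! sense(dir=south) ~> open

! push(x=south) ~> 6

! move(dir=south) ~> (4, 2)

! sense(dir=west) ~> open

! push(x=west) ~> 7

! move(dir=west) ~> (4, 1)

! sense(dir=west) ~> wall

! sense(dir=north) ~> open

! push(x=north) ~> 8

! move(dir=north) ~> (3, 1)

! sense(dir=west) ~> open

! push(x=west) ~> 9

! move(dir=west) ~> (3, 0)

! sense(dir=north) ~> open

! push(x=north) ~> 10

! move(dir=north) ~> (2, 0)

! pop() ~> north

! move(dir=south) ~> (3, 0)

! pop() ~> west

! move(dir=east) ~> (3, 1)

! pop() ~> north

! move(dir=south) ~> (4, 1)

! pop() ~> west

! move(dir=east) ~> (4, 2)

! sense(dir=east) ~> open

! push(x=east) ~> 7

! move(dir=east) ~> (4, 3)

! sense(dir=north) ~> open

! push(x=north) ~> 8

! move(dir=north) ~> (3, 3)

! sense(dir=north) ~> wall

! sense(dir=east) ~> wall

! pop() ~> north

! move(dir=south) ~> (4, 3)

! sense(dir=east) ~> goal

! move(dir=east) ~> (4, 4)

Answer: (4, 4)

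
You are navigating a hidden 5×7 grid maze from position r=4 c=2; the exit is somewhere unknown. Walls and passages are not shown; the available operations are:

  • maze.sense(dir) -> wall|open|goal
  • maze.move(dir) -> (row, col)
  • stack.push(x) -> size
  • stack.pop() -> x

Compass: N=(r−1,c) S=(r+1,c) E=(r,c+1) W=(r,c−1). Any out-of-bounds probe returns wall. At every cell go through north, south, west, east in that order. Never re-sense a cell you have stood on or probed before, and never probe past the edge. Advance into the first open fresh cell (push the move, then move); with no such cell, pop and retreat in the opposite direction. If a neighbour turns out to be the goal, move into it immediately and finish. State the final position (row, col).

> maze.sense dir=north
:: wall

> maze.sense dir=west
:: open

> stack.push x=west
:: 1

> maze.move dir=west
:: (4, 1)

> maze.sense dir=north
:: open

> stack.push x=north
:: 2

> maze.move dir=north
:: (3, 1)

> maze.sense dir=north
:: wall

> maze.sense dir=west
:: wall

> stack.pop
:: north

> maze.move dir=south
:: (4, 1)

> maze.sense dir=west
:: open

> stack.push x=west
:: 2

> maze.move dir=west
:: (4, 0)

> stack.pop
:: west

> maze.move dir=east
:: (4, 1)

> stack.pop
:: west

> maze.move dir=east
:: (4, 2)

> maze.sense dir=east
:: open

> stack.push x=east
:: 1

> maze.move dir=east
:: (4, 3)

> maze.sense dir=north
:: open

> stack.push x=north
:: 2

> maze.move dir=north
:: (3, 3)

> maze.sense dir=north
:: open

> stack.push x=north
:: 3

> maze.move dir=north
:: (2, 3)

> maze.sense dir=north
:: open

> stack.push x=north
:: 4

> maze.move dir=north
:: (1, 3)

> maze.sense dir=north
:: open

> stack.push x=north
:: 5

> maze.move dir=north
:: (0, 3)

> maze.sense dir=west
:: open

> stack.push x=west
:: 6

> maze.move dir=west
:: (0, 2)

> maze.sense dir=south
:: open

> stack.push x=south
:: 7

> maze.move dir=south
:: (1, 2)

> maze.sense dir=south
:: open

> stack.push x=south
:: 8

> maze.move dir=south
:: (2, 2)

> stack.pop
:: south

> maze.move dir=north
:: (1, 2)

> maze.sense dir=west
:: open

> stack.push x=west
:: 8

> maze.move dir=west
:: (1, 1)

> maze.sense dir=north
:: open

> stack.push x=north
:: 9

> maze.move dir=north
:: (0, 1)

> maze.sense dir=west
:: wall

> stack.pop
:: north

> maze.move dir=south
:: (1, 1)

> maze.sense dir=west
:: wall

> stack.pop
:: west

> maze.move dir=east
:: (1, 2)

> stack.pop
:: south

> maze.move dir=north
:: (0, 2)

> stack.pop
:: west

> maze.move dir=east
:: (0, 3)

> maze.sense dir=east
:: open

> stack.push x=east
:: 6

> maze.move dir=east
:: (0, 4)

> maze.sense dir=south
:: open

> stack.push x=south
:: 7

> maze.move dir=south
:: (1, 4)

> maze.sense dir=south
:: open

> stack.push x=south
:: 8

> maze.move dir=south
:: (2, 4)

> maze.sense dir=south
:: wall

> maze.sense dir=east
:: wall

> stack.pop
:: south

> maze.move dir=north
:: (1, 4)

> maze.sense dir=east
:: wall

> stack.pop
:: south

> maze.move dir=north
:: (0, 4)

> maze.sense dir=east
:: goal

> maze.move dir=east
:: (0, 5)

Answer: (0, 5)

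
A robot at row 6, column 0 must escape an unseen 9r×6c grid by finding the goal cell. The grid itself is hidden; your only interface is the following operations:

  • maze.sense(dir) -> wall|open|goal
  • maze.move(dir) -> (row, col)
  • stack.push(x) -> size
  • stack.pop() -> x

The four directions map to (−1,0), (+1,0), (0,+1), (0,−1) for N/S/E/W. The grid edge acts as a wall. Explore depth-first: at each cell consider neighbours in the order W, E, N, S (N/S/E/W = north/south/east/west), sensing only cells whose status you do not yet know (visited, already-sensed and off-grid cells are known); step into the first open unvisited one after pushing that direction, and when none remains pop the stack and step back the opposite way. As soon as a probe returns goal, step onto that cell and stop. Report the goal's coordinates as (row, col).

> maze.sense east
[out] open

> stack.push east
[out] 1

> maze.move east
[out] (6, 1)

> maze.sense east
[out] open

> stack.push east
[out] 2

> maze.move east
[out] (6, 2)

> maze.sense east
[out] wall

> maze.sense north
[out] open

> stack.push north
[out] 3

> maze.move north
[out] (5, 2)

> maze.sense west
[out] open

> stack.push west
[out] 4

> maze.move west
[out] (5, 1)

> maze.sense west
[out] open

> stack.push west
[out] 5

> maze.move west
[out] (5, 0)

> maze.sense north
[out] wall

> stack.pop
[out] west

> maze.move east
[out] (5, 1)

> maze.sense north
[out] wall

> stack.pop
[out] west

> maze.move east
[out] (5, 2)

> maze.sense east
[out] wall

> maze.sense north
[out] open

> stack.push north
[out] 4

> maze.move north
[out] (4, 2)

> maze.sense east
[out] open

> stack.push east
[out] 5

> maze.move east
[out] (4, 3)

> maze.sense east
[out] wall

> maze.sense north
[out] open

> stack.push north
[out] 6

> maze.move north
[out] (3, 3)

> maze.sense west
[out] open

> stack.push west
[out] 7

> maze.move west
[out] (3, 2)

> maze.sense west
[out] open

> stack.push west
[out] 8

> maze.move west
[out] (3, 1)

> maze.sense west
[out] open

> stack.push west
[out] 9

> maze.move west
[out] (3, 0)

> maze.sense north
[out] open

> stack.push north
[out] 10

> maze.move north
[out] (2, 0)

> maze.sense east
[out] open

> stack.push east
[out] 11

> maze.move east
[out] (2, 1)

> maze.sense east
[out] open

> stack.push east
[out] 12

> maze.move east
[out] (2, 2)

> maze.sense east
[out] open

> stack.push east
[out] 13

> maze.move east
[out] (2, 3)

> maze.sense east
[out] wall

> maze.sense north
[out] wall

> stack.pop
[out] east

> maze.move west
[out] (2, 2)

> maze.sense north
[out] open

> stack.push north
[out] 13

> maze.move north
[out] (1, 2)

> maze.sense west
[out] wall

> maze.sense north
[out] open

> stack.push north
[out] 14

> maze.move north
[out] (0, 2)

> maze.sense west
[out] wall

> maze.sense east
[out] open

> stack.push east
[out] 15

> maze.move east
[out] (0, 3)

> maze.sense east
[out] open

> stack.push east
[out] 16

> maze.move east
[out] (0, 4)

> maze.sense east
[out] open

> stack.push east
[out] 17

> maze.move east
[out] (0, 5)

> maze.sense south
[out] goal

> maze.move south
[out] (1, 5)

Answer: (1, 5)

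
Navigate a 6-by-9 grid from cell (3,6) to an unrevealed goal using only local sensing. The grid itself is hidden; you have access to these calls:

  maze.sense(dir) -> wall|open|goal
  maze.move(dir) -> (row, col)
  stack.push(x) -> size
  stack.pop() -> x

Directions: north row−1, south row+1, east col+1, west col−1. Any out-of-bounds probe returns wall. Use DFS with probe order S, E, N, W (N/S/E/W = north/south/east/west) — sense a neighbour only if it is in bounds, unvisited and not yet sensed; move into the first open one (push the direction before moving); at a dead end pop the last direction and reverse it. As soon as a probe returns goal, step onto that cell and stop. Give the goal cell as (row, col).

% sense(dir: south) == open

% push(x: south) == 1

% move(dir: south) == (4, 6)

% sense(dir: south) == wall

% sense(dir: east) == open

% push(x: east) == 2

% move(dir: east) == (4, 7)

% sense(dir: south) == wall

% sense(dir: east) == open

% push(x: east) == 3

% move(dir: east) == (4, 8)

% sense(dir: south) == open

% push(x: south) == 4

% move(dir: south) == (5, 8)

% pop() == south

% move(dir: north) == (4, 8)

% sense(dir: north) == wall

% pop() == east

% move(dir: west) == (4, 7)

% sense(dir: north) == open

% push(x: north) == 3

% move(dir: north) == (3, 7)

% sense(dir: north) == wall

% pop() == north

% move(dir: south) == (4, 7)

% pop() == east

% move(dir: west) == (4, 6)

% sense(dir: west) == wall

% pop() == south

% move(dir: north) == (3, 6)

% sense(dir: north) == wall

% sense(dir: west) == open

% push(x: west) == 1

% move(dir: west) == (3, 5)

% sense(dir: north) == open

% push(x: north) == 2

% move(dir: north) == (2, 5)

% sense(dir: north) == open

% push(x: north) == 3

% move(dir: north) == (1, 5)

% sense(dir: east) == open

% push(x: east) == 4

% move(dir: east) == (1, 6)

% sense(dir: east) == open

% push(x: east) == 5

% move(dir: east) == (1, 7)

% sense(dir: east) == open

% push(x: east) == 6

% move(dir: east) == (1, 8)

% sense(dir: south) == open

% push(x: south) == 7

% move(dir: south) == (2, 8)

% pop() == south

% move(dir: north) == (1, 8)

% sense(dir: north) == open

% push(x: north) == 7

% move(dir: north) == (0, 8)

% sense(dir: west) == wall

% pop() == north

% move(dir: south) == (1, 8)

% pop() == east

% move(dir: west) == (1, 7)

% pop() == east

% move(dir: west) == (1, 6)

% sense(dir: north) == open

% push(x: north) == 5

% move(dir: north) == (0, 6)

% sense(dir: west) == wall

% pop() == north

% move(dir: south) == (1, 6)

% pop() == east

% move(dir: west) == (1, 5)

% sense(dir: west) == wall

% pop() == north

% move(dir: south) == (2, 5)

% sense(dir: west) == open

% push(x: west) == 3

% move(dir: west) == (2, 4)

% sense(dir: south) == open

% push(x: south) == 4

% move(dir: south) == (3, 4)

% sense(dir: south) == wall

% sense(dir: west) == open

% push(x: west) == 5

% move(dir: west) == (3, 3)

% sense(dir: south) == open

% push(x: south) == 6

% move(dir: south) == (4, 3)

% sense(dir: south) == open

% push(x: south) == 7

% move(dir: south) == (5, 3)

% sense(dir: east) == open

% push(x: east) == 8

% move(dir: east) == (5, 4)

% sense(dir: east) == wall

% pop() == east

% move(dir: west) == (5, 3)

% sense(dir: west) == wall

% pop() == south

% move(dir: north) == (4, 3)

% sense(dir: west) == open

% push(x: west) == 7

% move(dir: west) == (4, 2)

% sense(dir: north) == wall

% sense(dir: west) == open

% push(x: west) == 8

% move(dir: west) == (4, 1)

% sense(dir: south) == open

% push(x: south) == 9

% move(dir: south) == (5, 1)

% sense(dir: west) == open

% push(x: west) == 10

% move(dir: west) == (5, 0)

% sense(dir: north) == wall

% pop() == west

% move(dir: east) == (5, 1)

% pop() == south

% move(dir: north) == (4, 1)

% sense(dir: north) == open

% push(x: north) == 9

% move(dir: north) == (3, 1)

% sense(dir: north) == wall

% sense(dir: west) == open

% push(x: west) == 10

% move(dir: west) == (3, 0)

% sense(dir: north) == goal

% move(dir: north) == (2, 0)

Answer: (2, 0)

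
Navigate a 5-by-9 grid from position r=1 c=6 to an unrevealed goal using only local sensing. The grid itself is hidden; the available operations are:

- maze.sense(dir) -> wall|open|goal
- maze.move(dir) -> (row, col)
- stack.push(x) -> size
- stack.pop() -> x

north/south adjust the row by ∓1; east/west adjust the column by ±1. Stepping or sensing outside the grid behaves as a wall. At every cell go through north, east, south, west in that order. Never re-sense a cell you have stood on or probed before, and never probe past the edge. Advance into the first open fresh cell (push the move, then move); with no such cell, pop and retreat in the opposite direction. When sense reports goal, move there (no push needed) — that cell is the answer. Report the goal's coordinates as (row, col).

·→ maze.sense(north)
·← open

·→ stack.push(north)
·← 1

·→ maze.move(north)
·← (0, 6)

·→ maze.sense(east)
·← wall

·→ maze.sense(west)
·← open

·→ stack.push(west)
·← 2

·→ maze.move(west)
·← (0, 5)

·→ maze.sense(south)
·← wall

·→ maze.sense(west)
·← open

·→ stack.push(west)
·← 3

·→ maze.move(west)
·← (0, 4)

·→ maze.sense(south)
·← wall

·→ maze.sense(west)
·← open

·→ stack.push(west)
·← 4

·→ maze.move(west)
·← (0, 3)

·→ maze.sense(south)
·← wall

·→ maze.sense(west)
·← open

·→ stack.push(west)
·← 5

·→ maze.move(west)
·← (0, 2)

·→ maze.sense(south)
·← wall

·→ maze.sense(west)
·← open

·→ stack.push(west)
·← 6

·→ maze.move(west)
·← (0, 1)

·→ maze.sense(south)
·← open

·→ stack.push(south)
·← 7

·→ maze.move(south)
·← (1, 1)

·→ maze.sense(south)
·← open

·→ stack.push(south)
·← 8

·→ maze.move(south)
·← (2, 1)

·→ maze.sense(east)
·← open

·→ stack.push(east)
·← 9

·→ maze.move(east)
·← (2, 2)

·→ maze.sense(east)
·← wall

·→ maze.sense(south)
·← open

·→ stack.push(south)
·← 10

·→ maze.move(south)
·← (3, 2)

·→ maze.sense(east)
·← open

·→ stack.push(east)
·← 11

·→ maze.move(east)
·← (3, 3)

·→ maze.sense(east)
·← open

·→ stack.push(east)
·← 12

·→ maze.move(east)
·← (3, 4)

·→ maze.sense(north)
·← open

·→ stack.push(north)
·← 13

·→ maze.move(north)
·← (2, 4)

·→ maze.sense(east)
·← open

·→ stack.push(east)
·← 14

·→ maze.move(east)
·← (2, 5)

·→ maze.sense(east)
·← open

·→ stack.push(east)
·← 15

·→ maze.move(east)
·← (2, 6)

·→ maze.sense(east)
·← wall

·→ maze.sense(south)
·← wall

·→ stack.pop()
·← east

·→ maze.move(west)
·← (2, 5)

·→ maze.sense(south)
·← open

·→ stack.push(south)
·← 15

·→ maze.move(south)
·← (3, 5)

·→ maze.sense(south)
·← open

·→ stack.push(south)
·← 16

·→ maze.move(south)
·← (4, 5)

·→ maze.sense(east)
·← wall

·→ maze.sense(west)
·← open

·→ stack.push(west)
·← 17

·→ maze.move(west)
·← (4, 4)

·→ maze.sense(west)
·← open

·→ stack.push(west)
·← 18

·→ maze.move(west)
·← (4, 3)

·→ maze.sense(west)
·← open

·→ stack.push(west)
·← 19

·→ maze.move(west)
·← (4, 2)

·→ maze.sense(west)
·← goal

·→ maze.move(west)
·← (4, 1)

Answer: (4, 1)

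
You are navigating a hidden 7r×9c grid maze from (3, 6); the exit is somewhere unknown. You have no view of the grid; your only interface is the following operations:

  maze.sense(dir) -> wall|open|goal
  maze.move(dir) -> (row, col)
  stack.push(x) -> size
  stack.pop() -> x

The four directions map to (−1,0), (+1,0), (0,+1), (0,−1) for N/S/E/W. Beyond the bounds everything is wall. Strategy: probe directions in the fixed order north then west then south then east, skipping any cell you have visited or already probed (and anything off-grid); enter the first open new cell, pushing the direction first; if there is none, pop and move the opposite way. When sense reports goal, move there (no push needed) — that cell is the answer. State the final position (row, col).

-- 1. sense(dir=north) == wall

-- 2. sense(dir=west) == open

-- 3. push(x=west) == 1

-- 4. move(dir=west) == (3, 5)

-- 5. sense(dir=north) == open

-- 6. push(x=north) == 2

-- 7. move(dir=north) == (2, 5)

-- 8. sense(dir=north) == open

-- 9. push(x=north) == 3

-- 10. move(dir=north) == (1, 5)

-- 11. sense(dir=north) == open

-- 12. push(x=north) == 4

-- 13. move(dir=north) == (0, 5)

-- 14. sense(dir=west) == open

-- 15. push(x=west) == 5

-- 16. move(dir=west) == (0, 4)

-- 17. sense(dir=west) == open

-- 18. push(x=west) == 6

-- 19. move(dir=west) == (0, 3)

-- 20. sense(dir=west) == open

-- 21. push(x=west) == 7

-- 22. move(dir=west) == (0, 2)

-- 23. sense(dir=west) == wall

-- 24. sense(dir=south) == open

-- 25. push(x=south) == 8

-- 26. move(dir=south) == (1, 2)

-- 27. sense(dir=west) == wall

-- 28. sense(dir=south) == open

-- 29. push(x=south) == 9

-- 30. move(dir=south) == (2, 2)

-- 31. sense(dir=west) == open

-- 32. push(x=west) == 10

-- 33. move(dir=west) == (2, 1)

-- 34. sense(dir=west) == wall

-- 35. sense(dir=south) == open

-- 36. push(x=south) == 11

-- 37. move(dir=south) == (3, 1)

-- 38. sense(dir=west) == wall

-- 39. sense(dir=south) == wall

-- 40. sense(dir=east) == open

-- 41. push(x=east) == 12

-- 42. move(dir=east) == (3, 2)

-- 43. sense(dir=south) == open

-- 44. push(x=south) == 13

-- 45. move(dir=south) == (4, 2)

-- 46. sense(dir=south) == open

-- 47. push(x=south) == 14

-- 48. move(dir=south) == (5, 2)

-- 49. sense(dir=west) == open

-- 50. push(x=west) == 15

-- 51. move(dir=west) == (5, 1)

-- 52. sense(dir=west) == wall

-- 53. sense(dir=south) == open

-- 54. push(x=south) == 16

-- 55. move(dir=south) == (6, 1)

-- 56. sense(dir=west) == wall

-- 57. sense(dir=east) == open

-- 58. push(x=east) == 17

-- 59. move(dir=east) == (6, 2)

-- 60. sense(dir=east) == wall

-- 61. pop() == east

-- 62. move(dir=west) == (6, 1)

-- 63. pop() == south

-- 64. move(dir=north) == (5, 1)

-- 65. pop() == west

-- 66. move(dir=east) == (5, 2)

-- 67. sense(dir=east) == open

-- 68. push(x=east) == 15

-- 69. move(dir=east) == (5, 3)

-- 70. sense(dir=north) == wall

-- 71. sense(dir=east) == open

-- 72. push(x=east) == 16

-- 73. move(dir=east) == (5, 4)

-- 74. sense(dir=north) == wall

-- 75. sense(dir=south) == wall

-- 76. sense(dir=east) == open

-- 77. push(x=east) == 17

-- 78. move(dir=east) == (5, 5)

-- 79. sense(dir=north) == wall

-- 80. sense(dir=south) == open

-- 81. push(x=south) == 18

-- 82. move(dir=south) == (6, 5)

-- 83. sense(dir=east) == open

-- 84. push(x=east) == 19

-- 85. move(dir=east) == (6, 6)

-- 86. sense(dir=north) == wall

-- 87. sense(dir=east) == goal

-- 88. move(dir=east) == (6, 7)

Answer: (6, 7)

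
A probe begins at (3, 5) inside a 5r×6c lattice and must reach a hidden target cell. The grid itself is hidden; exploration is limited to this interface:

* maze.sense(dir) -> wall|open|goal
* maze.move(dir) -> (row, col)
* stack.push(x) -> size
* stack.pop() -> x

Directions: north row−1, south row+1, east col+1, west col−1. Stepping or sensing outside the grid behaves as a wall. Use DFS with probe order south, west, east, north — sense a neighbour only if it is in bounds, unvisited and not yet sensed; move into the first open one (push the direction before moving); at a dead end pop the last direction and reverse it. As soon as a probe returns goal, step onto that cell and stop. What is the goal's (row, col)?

% sense south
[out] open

% push south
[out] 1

% move south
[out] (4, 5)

% sense west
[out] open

% push west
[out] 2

% move west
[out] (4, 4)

% sense west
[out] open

% push west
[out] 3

% move west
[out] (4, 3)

% sense west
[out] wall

% sense north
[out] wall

% pop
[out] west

% move east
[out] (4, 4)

% sense north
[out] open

% push north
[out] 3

% move north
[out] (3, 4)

% sense north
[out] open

% push north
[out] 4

% move north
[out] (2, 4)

% sense west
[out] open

% push west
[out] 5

% move west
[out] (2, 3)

% sense west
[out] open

% push west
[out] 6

% move west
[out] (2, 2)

% sense south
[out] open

% push south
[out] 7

% move south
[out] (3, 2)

% sense west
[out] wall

% pop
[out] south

% move north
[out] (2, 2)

% sense west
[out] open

% push west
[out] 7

% move west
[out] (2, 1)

% sense west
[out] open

% push west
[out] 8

% move west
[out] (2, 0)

% sense south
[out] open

% push south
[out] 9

% move south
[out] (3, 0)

% sense south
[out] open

% push south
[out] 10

% move south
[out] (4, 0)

% sense east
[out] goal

% move east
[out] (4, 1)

Answer: (4, 1)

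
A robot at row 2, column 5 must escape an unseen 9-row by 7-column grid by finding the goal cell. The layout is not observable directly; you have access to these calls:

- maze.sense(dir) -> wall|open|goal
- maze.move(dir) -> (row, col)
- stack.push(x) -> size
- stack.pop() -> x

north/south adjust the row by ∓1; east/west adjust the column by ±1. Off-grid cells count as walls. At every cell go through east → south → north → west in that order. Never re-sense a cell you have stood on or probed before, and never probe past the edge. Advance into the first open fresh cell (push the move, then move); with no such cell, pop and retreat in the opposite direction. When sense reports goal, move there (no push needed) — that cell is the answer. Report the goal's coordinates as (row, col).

→ maze.sense(dir=east)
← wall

→ maze.sense(dir=south)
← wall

→ maze.sense(dir=north)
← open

→ stack.push(x=north)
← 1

→ maze.move(dir=north)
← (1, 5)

→ maze.sense(dir=east)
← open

→ stack.push(x=east)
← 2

→ maze.move(dir=east)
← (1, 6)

→ maze.sense(dir=north)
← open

→ stack.push(x=north)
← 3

→ maze.move(dir=north)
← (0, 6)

→ maze.sense(dir=west)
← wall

→ stack.pop()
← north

→ maze.move(dir=south)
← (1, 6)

→ stack.pop()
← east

→ maze.move(dir=west)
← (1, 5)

→ maze.sense(dir=west)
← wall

→ stack.pop()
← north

→ maze.move(dir=south)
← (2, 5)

→ maze.sense(dir=west)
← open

→ stack.push(x=west)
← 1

→ maze.move(dir=west)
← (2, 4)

→ maze.sense(dir=south)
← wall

→ maze.sense(dir=west)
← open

→ stack.push(x=west)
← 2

→ maze.move(dir=west)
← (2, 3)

→ maze.sense(dir=south)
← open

→ stack.push(x=south)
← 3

→ maze.move(dir=south)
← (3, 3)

→ maze.sense(dir=south)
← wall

→ maze.sense(dir=west)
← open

→ stack.push(x=west)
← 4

→ maze.move(dir=west)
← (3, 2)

→ maze.sense(dir=south)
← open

→ stack.push(x=south)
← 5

→ maze.move(dir=south)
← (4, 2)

→ maze.sense(dir=south)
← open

→ stack.push(x=south)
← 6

→ maze.move(dir=south)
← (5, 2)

→ maze.sense(dir=east)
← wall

→ maze.sense(dir=south)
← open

→ stack.push(x=south)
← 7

→ maze.move(dir=south)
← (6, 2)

→ maze.sense(dir=east)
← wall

→ maze.sense(dir=south)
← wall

→ maze.sense(dir=west)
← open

→ stack.push(x=west)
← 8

→ maze.move(dir=west)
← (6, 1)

→ maze.sense(dir=south)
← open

→ stack.push(x=south)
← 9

→ maze.move(dir=south)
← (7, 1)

→ maze.sense(dir=south)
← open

→ stack.push(x=south)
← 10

→ maze.move(dir=south)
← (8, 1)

→ maze.sense(dir=east)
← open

→ stack.push(x=east)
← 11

→ maze.move(dir=east)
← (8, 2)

→ maze.sense(dir=east)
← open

→ stack.push(x=east)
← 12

→ maze.move(dir=east)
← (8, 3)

→ maze.sense(dir=east)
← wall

→ maze.sense(dir=north)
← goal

→ maze.move(dir=north)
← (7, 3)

Answer: (7, 3)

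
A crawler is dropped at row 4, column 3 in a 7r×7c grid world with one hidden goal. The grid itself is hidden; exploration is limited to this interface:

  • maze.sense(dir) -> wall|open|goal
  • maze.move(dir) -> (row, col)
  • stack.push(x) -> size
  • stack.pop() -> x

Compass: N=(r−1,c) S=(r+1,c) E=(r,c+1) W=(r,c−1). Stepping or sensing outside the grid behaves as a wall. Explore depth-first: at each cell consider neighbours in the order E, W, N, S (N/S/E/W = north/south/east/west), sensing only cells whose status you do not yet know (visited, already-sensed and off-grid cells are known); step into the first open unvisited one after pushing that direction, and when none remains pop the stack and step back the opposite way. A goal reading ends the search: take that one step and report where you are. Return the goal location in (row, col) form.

Act: maze.sense[dir='east']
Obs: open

Act: stack.push[x='east']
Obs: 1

Act: maze.move[dir='east']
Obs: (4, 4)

Act: maze.sense[dir='east']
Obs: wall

Act: maze.sense[dir='north']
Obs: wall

Act: maze.sense[dir='south']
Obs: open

Act: stack.push[x='south']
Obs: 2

Act: maze.move[dir='south']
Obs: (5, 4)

Act: maze.sense[dir='east']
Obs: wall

Act: maze.sense[dir='west']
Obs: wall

Act: maze.sense[dir='south']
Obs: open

Act: stack.push[x='south']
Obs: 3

Act: maze.move[dir='south']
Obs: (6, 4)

Act: maze.sense[dir='east']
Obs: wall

Act: maze.sense[dir='west']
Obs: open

Act: stack.push[x='west']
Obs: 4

Act: maze.move[dir='west']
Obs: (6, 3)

Act: maze.sense[dir='west']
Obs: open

Act: stack.push[x='west']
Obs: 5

Act: maze.move[dir='west']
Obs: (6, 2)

Act: maze.sense[dir='west']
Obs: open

Act: stack.push[x='west']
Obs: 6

Act: maze.move[dir='west']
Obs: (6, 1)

Act: maze.sense[dir='west']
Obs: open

Act: stack.push[x='west']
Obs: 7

Act: maze.move[dir='west']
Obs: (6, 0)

Act: maze.sense[dir='north']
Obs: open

Act: stack.push[x='north']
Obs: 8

Act: maze.move[dir='north']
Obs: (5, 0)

Act: maze.sense[dir='east']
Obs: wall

Act: maze.sense[dir='north']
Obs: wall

Act: stack.pop[]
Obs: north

Act: maze.move[dir='south']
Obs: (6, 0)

Act: stack.pop[]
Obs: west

Act: maze.move[dir='east']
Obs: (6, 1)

Act: stack.pop[]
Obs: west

Act: maze.move[dir='east']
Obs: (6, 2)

Act: maze.sense[dir='north']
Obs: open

Act: stack.push[x='north']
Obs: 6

Act: maze.move[dir='north']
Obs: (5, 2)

Act: maze.sense[dir='north']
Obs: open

Act: stack.push[x='north']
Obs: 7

Act: maze.move[dir='north']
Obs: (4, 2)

Act: maze.sense[dir='west']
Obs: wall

Act: maze.sense[dir='north']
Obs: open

Act: stack.push[x='north']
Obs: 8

Act: maze.move[dir='north']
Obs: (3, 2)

Act: maze.sense[dir='east']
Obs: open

Act: stack.push[x='east']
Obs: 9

Act: maze.move[dir='east']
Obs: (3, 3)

Act: maze.sense[dir='north']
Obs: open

Act: stack.push[x='north']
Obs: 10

Act: maze.move[dir='north']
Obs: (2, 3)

Act: maze.sense[dir='east']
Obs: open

Act: stack.push[x='east']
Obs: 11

Act: maze.move[dir='east']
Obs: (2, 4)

Act: maze.sense[dir='east']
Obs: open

Act: stack.push[x='east']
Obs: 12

Act: maze.move[dir='east']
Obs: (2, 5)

Act: maze.sense[dir='east']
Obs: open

Act: stack.push[x='east']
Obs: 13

Act: maze.move[dir='east']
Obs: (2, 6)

Act: maze.sense[dir='north']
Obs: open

Act: stack.push[x='north']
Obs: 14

Act: maze.move[dir='north']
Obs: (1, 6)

Act: maze.sense[dir='west']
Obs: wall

Act: maze.sense[dir='north']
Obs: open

Act: stack.push[x='north']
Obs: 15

Act: maze.move[dir='north']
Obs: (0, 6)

Act: maze.sense[dir='west']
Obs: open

Act: stack.push[x='west']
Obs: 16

Act: maze.move[dir='west']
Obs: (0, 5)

Act: maze.sense[dir='west']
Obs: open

Act: stack.push[x='west']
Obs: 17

Act: maze.move[dir='west']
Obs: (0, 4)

Act: maze.sense[dir='west']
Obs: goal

Act: maze.move[dir='west']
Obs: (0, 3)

Answer: (0, 3)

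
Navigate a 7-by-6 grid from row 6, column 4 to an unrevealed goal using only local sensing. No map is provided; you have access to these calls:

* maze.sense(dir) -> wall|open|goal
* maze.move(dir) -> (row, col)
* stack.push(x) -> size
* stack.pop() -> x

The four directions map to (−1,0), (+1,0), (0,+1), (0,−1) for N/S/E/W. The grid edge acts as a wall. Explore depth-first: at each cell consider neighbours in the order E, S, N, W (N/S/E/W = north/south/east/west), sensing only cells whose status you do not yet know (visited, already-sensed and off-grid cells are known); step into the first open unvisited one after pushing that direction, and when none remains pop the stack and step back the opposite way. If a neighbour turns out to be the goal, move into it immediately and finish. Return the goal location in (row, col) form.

# sense(dir→east) : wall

# sense(dir→north) : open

# push(x→north) : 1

# move(dir→north) : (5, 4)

# sense(dir→east) : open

# push(x→east) : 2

# move(dir→east) : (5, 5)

# sense(dir→north) : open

# push(x→north) : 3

# move(dir→north) : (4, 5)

# sense(dir→north) : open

# push(x→north) : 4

# move(dir→north) : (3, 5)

# sense(dir→north) : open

# push(x→north) : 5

# move(dir→north) : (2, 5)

# sense(dir→north) : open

# push(x→north) : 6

# move(dir→north) : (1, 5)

# sense(dir→north) : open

# push(x→north) : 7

# move(dir→north) : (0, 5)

# sense(dir→west) : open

# push(x→west) : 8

# move(dir→west) : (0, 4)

# sense(dir→south) : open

# push(x→south) : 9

# move(dir→south) : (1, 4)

# sense(dir→south) : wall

# sense(dir→west) : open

# push(x→west) : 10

# move(dir→west) : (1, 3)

# sense(dir→south) : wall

# sense(dir→north) : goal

# move(dir→north) : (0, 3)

Answer: (0, 3)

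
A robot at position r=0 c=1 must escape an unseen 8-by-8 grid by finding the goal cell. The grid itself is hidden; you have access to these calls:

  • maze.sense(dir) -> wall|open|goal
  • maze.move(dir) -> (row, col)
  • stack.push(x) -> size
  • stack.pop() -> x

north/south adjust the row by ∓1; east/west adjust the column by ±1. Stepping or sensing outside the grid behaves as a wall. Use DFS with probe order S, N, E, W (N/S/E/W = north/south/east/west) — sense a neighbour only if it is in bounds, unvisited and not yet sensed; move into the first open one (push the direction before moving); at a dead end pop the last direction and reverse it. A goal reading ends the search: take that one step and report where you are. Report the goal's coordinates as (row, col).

! maze.sense(south) ~> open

! stack.push(south) ~> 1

! maze.move(south) ~> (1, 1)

! maze.sense(south) ~> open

! stack.push(south) ~> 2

! maze.move(south) ~> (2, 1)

! maze.sense(south) ~> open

! stack.push(south) ~> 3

! maze.move(south) ~> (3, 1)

! maze.sense(south) ~> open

! stack.push(south) ~> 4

! maze.move(south) ~> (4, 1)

! maze.sense(south) ~> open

! stack.push(south) ~> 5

! maze.move(south) ~> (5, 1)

! maze.sense(south) ~> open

! stack.push(south) ~> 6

! maze.move(south) ~> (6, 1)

! maze.sense(south) ~> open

! stack.push(south) ~> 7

! maze.move(south) ~> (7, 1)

! maze.sense(east) ~> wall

! maze.sense(west) ~> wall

! stack.pop() ~> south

! maze.move(north) ~> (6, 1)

! maze.sense(east) ~> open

! stack.push(east) ~> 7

! maze.move(east) ~> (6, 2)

! maze.sense(north) ~> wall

! maze.sense(east) ~> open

! stack.push(east) ~> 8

! maze.move(east) ~> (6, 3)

! maze.sense(south) ~> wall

! maze.sense(north) ~> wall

! maze.sense(east) ~> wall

! stack.pop() ~> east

! maze.move(west) ~> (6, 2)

! stack.pop() ~> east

! maze.move(west) ~> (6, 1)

! maze.sense(west) ~> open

! stack.push(west) ~> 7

! maze.move(west) ~> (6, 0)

! maze.sense(north) ~> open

! stack.push(north) ~> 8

! maze.move(north) ~> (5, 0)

! maze.sense(north) ~> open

! stack.push(north) ~> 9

! maze.move(north) ~> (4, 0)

! maze.sense(north) ~> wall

! stack.pop() ~> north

! maze.move(south) ~> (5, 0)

! stack.pop() ~> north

! maze.move(south) ~> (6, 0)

! stack.pop() ~> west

! maze.move(east) ~> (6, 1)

! stack.pop() ~> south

! maze.move(north) ~> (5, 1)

! stack.pop() ~> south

! maze.move(north) ~> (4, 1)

! maze.sense(east) ~> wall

! stack.pop() ~> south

! maze.move(north) ~> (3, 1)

! maze.sense(east) ~> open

! stack.push(east) ~> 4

! maze.move(east) ~> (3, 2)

! maze.sense(north) ~> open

! stack.push(north) ~> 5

! maze.move(north) ~> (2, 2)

! maze.sense(north) ~> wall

! maze.sense(east) ~> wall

! stack.pop() ~> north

! maze.move(south) ~> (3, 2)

! maze.sense(east) ~> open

! stack.push(east) ~> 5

! maze.move(east) ~> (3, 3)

! maze.sense(south) ~> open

! stack.push(south) ~> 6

! maze.move(south) ~> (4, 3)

! maze.sense(east) ~> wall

! stack.pop() ~> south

! maze.move(north) ~> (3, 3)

! maze.sense(east) ~> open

! stack.push(east) ~> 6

! maze.move(east) ~> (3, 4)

! maze.sense(north) ~> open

! stack.push(north) ~> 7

! maze.move(north) ~> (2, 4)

! maze.sense(north) ~> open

! stack.push(north) ~> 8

! maze.move(north) ~> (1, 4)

! maze.sense(north) ~> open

! stack.push(north) ~> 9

! maze.move(north) ~> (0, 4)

! maze.sense(east) ~> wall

! maze.sense(west) ~> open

! stack.push(west) ~> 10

! maze.move(west) ~> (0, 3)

! maze.sense(south) ~> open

! stack.push(south) ~> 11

! maze.move(south) ~> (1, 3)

! stack.pop() ~> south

! maze.move(north) ~> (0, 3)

! maze.sense(west) ~> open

! stack.push(west) ~> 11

! maze.move(west) ~> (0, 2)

! stack.pop() ~> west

! maze.move(east) ~> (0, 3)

! stack.pop() ~> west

! maze.move(east) ~> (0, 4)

! stack.pop() ~> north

! maze.move(south) ~> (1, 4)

! maze.sense(east) ~> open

! stack.push(east) ~> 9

! maze.move(east) ~> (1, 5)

! maze.sense(south) ~> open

! stack.push(south) ~> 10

! maze.move(south) ~> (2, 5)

! maze.sense(south) ~> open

! stack.push(south) ~> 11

! maze.move(south) ~> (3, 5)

! maze.sense(south) ~> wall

! maze.sense(east) ~> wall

! stack.pop() ~> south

! maze.move(north) ~> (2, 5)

! maze.sense(east) ~> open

! stack.push(east) ~> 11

! maze.move(east) ~> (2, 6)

! maze.sense(north) ~> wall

! maze.sense(east) ~> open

! stack.push(east) ~> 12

! maze.move(east) ~> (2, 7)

! maze.sense(south) ~> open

! stack.push(south) ~> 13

! maze.move(south) ~> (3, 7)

! maze.sense(south) ~> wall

! stack.pop() ~> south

! maze.move(north) ~> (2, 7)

! maze.sense(north) ~> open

! stack.push(north) ~> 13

! maze.move(north) ~> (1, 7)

! maze.sense(north) ~> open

! stack.push(north) ~> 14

! maze.move(north) ~> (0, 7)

! maze.sense(west) ~> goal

! maze.move(west) ~> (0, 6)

Answer: (0, 6)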